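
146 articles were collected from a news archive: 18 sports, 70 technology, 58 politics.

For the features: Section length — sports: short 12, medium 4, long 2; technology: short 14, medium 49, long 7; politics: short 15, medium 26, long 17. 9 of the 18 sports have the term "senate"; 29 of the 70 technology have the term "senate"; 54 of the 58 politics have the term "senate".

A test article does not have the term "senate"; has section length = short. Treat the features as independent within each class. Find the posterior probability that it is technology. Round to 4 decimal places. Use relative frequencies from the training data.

sports: (18/146) × (12/18) × (9/18) ≈ 0.0410959
technology: (70/146) × (14/70) × (41/70) ≈ 0.0561644
politics: (58/146) × (15/58) × (4/58) ≈ 0.0070855
P(technology | x) = 0.0561644 / 0.1043458 ≈ 0.5383

0.5383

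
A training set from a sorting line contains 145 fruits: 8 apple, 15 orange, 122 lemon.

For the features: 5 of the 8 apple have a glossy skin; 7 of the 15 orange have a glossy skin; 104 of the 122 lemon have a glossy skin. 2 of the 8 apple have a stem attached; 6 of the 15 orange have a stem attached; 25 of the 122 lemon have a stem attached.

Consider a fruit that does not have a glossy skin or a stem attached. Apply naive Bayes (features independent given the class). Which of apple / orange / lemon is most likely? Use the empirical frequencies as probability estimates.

apple: (8/145) × (3/8) × (6/8) ≈ 0.0155172
orange: (15/145) × (8/15) × (9/15) ≈ 0.0331034
lemon: (122/145) × (18/122) × (97/122) ≈ 0.0986998
Highest score → lemon.

lemon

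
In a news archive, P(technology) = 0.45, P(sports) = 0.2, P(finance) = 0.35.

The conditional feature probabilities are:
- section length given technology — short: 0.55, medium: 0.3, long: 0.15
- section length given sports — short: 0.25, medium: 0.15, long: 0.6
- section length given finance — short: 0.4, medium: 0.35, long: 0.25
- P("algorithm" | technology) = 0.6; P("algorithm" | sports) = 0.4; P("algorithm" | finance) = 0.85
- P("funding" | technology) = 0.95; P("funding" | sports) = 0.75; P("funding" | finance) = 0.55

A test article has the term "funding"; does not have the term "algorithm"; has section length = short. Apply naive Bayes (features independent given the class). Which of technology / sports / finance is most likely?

technology

technology: 0.45 × 0.55 × (1−0.6) × 0.95 = 0.09405
sports: 0.2 × 0.25 × (1−0.4) × 0.75 = 0.0225
finance: 0.35 × 0.4 × (1−0.85) × 0.55 = 0.01155
Highest score → technology.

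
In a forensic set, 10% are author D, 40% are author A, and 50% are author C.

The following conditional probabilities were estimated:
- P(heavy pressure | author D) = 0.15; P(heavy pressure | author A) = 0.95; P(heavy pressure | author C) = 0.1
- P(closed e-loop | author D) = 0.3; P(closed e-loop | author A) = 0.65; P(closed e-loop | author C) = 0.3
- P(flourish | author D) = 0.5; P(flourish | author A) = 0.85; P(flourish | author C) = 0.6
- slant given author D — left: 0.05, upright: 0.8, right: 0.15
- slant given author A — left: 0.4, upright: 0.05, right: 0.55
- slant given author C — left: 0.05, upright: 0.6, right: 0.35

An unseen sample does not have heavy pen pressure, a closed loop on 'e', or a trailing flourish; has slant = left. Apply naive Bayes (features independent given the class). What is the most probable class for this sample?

author D: 0.1 × (1−0.15) × (1−0.3) × (1−0.5) × 0.05 = 0.0014875
author A: 0.4 × (1−0.95) × (1−0.65) × (1−0.85) × 0.4 = 0.00042
author C: 0.5 × (1−0.1) × (1−0.3) × (1−0.6) × 0.05 = 0.0063
Highest score → author C.

author C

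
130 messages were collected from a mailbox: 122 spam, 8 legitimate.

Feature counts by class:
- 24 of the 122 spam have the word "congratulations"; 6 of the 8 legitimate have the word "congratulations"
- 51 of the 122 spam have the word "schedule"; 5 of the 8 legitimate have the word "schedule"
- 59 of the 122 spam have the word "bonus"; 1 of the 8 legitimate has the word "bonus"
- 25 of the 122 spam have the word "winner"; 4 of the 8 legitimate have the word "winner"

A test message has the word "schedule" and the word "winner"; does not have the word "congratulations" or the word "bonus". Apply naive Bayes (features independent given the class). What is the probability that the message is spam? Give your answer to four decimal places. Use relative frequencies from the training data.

spam: (122/130) × (98/122) × (51/122) × (63/122) × (25/122) ≈ 0.0333468
legitimate: (8/130) × (2/8) × (5/8) × (7/8) × (4/8) ≈ 0.00420673
P(spam | x) = 0.0333468 / 0.03755353 ≈ 0.8880

0.8880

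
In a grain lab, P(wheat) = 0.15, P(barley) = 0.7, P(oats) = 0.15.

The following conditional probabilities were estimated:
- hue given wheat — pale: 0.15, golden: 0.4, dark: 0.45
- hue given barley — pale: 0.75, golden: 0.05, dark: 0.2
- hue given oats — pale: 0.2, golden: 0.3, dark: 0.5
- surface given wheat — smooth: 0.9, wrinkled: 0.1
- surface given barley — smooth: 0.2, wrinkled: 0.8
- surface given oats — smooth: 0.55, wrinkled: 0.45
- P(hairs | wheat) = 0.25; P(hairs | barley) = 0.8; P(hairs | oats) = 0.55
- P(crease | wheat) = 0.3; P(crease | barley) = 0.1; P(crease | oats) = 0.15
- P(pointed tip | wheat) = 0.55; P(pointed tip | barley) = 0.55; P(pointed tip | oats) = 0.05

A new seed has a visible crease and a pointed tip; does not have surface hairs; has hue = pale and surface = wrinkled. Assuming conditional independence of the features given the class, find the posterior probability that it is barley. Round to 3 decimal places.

0.934

wheat: 0.15 × 0.15 × 0.1 × (1−0.25) × 0.3 × 0.55 = 0.0002784375
barley: 0.7 × 0.75 × 0.8 × (1−0.8) × 0.1 × 0.55 = 0.00462
oats: 0.15 × 0.2 × 0.45 × (1−0.55) × 0.15 × 0.05 = 0.0000455625
P(barley | x) = 0.00462 / 0.004944 ≈ 0.934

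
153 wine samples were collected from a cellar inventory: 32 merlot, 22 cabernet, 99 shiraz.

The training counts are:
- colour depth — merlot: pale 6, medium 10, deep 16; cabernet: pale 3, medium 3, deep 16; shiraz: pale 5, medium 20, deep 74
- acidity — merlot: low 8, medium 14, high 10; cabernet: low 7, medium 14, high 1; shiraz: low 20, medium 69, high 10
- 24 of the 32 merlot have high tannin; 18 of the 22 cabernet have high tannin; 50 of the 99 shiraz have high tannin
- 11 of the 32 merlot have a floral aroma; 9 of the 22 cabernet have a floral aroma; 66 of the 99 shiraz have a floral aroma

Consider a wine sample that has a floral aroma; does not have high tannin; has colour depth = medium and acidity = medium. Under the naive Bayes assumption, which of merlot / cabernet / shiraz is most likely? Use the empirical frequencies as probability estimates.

merlot: (32/153) × (10/32) × (14/32) × (8/32) × (11/32) ≈ 0.00245736
cabernet: (22/153) × (3/22) × (14/22) × (4/22) × (9/22) ≈ 0.000928095
shiraz: (99/153) × (20/99) × (69/99) × (49/99) × (66/99) ≈ 0.0300623
Highest score → shiraz.

shiraz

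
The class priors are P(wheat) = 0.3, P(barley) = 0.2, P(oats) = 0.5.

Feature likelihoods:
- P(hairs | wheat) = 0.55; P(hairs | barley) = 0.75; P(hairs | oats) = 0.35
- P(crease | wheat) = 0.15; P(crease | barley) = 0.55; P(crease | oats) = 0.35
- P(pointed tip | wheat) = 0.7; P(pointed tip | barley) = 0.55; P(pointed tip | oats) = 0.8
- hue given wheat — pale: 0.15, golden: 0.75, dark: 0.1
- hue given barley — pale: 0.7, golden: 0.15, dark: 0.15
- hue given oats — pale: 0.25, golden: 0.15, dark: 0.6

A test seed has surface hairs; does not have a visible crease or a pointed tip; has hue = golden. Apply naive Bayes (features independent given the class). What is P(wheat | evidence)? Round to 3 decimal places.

0.798

wheat: 0.3 × 0.55 × (1−0.15) × (1−0.7) × 0.75 = 0.03155625
barley: 0.2 × 0.75 × (1−0.55) × (1−0.55) × 0.15 = 0.00455625
oats: 0.5 × 0.35 × (1−0.35) × (1−0.8) × 0.15 = 0.0034125
P(wheat | x) = 0.03155625 / 0.039525 ≈ 0.798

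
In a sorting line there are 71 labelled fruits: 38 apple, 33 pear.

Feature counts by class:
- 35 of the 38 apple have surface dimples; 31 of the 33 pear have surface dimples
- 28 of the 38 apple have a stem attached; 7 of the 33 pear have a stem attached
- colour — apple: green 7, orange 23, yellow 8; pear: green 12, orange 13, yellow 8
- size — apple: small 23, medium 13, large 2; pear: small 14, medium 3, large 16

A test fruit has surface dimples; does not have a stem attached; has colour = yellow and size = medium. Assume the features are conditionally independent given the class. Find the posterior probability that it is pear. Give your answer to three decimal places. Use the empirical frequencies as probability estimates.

apple: (38/71) × (35/38) × (10/38) × (8/38) × (13/38) ≈ 0.00934313
pear: (33/71) × (31/33) × (26/33) × (8/33) × (3/33) ≈ 0.00758134
P(pear | x) = 0.00758134 / 0.01692447 ≈ 0.448

0.448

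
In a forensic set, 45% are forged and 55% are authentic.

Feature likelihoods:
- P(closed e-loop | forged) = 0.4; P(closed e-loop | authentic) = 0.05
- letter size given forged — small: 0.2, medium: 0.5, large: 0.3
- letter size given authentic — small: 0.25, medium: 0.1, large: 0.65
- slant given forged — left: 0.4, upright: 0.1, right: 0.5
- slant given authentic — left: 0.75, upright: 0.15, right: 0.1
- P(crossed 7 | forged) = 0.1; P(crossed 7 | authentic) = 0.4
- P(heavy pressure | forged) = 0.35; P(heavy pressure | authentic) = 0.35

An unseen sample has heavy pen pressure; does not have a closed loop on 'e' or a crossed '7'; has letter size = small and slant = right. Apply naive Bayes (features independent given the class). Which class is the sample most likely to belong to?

forged: 0.45 × (1−0.4) × 0.2 × 0.5 × (1−0.1) × 0.35 = 0.008505
authentic: 0.55 × (1−0.05) × 0.25 × 0.1 × (1−0.4) × 0.35 = 0.002743125
Highest score → forged.

forged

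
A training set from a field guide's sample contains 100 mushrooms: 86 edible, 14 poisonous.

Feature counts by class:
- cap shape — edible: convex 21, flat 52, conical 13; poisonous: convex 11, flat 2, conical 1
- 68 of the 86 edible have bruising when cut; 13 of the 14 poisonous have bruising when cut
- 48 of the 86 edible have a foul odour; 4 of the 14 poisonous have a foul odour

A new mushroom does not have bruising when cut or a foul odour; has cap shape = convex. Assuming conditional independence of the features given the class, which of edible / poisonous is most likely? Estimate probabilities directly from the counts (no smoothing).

edible

edible: (86/100) × (21/86) × (18/86) × (38/86) ≈ 0.0194213
poisonous: (14/100) × (11/14) × (1/14) × (10/14) ≈ 0.00561224
Highest score → edible.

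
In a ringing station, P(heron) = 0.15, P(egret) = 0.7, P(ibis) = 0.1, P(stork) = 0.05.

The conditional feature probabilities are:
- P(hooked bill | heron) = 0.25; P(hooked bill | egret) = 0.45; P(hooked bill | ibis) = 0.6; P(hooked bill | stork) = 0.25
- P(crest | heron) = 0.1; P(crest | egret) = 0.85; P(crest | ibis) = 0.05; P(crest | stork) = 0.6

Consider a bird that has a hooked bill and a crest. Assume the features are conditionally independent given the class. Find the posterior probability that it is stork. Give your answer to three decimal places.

heron: 0.15 × 0.25 × 0.1 = 0.00375
egret: 0.7 × 0.45 × 0.85 = 0.26775
ibis: 0.1 × 0.6 × 0.05 = 0.003
stork: 0.05 × 0.25 × 0.6 = 0.0075
P(stork | x) = 0.0075 / 0.282 ≈ 0.027

0.027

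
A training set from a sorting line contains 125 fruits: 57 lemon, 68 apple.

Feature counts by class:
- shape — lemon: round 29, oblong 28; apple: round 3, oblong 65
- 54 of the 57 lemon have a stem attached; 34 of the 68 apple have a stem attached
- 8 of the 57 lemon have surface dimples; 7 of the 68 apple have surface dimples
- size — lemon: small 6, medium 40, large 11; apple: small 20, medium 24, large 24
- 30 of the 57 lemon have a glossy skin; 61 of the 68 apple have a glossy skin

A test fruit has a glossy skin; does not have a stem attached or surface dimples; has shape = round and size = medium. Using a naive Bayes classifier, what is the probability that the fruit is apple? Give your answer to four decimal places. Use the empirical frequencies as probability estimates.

lemon: (57/125) × (29/57) × (3/57) × (49/57) × (40/57) × (30/57) ≈ 0.00387692
apple: (68/125) × (3/68) × (34/68) × (61/68) × (24/68) × (61/68) ≈ 0.0034082
P(apple | x) = 0.0034082 / 0.00728512 ≈ 0.4678

0.4678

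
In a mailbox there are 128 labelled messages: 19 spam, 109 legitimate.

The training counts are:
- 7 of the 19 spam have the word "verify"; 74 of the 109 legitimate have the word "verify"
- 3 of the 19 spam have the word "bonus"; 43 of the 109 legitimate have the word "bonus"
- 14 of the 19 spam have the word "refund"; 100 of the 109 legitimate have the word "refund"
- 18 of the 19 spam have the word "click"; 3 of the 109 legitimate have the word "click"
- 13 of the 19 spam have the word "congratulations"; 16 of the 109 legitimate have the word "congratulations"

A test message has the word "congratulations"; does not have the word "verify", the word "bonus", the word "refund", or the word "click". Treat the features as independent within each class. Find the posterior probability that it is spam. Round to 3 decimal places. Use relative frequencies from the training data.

spam: (19/128) × (12/19) × (16/19) × (5/19) × (1/19) × (13/19) ≈ 0.000748153
legitimate: (109/128) × (35/109) × (66/109) × (9/109) × (106/109) × (16/109) ≈ 0.00195148
P(spam | x) = 0.000748153 / 0.002699633 ≈ 0.277

0.277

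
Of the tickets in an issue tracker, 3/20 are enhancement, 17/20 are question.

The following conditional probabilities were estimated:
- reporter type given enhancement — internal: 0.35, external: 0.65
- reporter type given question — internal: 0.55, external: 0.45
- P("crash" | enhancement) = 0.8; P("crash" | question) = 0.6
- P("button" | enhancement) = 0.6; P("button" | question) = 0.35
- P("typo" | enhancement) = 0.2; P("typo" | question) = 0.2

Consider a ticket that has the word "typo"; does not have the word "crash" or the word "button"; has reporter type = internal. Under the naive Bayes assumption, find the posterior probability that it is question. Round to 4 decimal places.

enhancement: 0.15 × 0.35 × (1−0.8) × (1−0.6) × 0.2 = 0.00084
question: 0.85 × 0.55 × (1−0.6) × (1−0.35) × 0.2 = 0.02431
P(question | x) = 0.02431 / 0.02515 ≈ 0.9666

0.9666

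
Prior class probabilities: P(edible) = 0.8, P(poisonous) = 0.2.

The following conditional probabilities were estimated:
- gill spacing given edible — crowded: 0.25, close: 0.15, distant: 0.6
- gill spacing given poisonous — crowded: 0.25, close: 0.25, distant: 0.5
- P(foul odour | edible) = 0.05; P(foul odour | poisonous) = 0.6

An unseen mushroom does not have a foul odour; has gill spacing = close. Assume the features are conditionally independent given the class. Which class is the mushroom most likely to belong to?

edible: 0.8 × 0.15 × (1−0.05) = 0.114
poisonous: 0.2 × 0.25 × (1−0.6) = 0.02
Highest score → edible.

edible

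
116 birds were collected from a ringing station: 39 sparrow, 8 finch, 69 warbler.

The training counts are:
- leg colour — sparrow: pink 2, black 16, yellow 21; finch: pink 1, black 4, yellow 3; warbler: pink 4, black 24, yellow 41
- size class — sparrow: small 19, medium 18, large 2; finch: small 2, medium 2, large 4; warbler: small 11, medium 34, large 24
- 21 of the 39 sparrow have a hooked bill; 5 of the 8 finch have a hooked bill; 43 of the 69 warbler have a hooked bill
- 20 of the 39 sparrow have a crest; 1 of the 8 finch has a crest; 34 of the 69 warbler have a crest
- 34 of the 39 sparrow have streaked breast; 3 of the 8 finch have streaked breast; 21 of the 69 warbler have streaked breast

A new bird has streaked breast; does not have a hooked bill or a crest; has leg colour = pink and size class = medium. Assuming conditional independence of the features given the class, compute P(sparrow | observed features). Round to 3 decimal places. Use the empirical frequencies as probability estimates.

sparrow: (39/116) × (2/39) × (18/39) × (18/39) × (19/39) × (34/39) ≈ 0.00155988
finch: (8/116) × (1/8) × (2/8) × (3/8) × (7/8) × (3/8) ≈ 0.000265187
warbler: (69/116) × (4/69) × (34/69) × (26/69) × (35/69) × (21/69) ≈ 0.000988428
P(sparrow | x) = 0.00155988 / 0.002813495 ≈ 0.554

0.554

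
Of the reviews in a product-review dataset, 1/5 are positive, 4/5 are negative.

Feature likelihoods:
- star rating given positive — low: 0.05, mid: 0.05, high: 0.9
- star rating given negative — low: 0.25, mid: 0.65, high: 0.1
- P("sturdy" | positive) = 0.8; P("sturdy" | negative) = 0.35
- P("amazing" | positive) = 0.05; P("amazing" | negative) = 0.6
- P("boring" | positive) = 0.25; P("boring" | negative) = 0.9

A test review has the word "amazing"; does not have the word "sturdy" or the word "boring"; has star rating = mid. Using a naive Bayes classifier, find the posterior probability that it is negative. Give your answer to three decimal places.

positive: 0.2 × 0.05 × (1−0.8) × 0.05 × (1−0.25) = 0.000075
negative: 0.8 × 0.65 × (1−0.35) × 0.6 × (1−0.9) = 0.02028
P(negative | x) = 0.02028 / 0.020355 ≈ 0.996

0.996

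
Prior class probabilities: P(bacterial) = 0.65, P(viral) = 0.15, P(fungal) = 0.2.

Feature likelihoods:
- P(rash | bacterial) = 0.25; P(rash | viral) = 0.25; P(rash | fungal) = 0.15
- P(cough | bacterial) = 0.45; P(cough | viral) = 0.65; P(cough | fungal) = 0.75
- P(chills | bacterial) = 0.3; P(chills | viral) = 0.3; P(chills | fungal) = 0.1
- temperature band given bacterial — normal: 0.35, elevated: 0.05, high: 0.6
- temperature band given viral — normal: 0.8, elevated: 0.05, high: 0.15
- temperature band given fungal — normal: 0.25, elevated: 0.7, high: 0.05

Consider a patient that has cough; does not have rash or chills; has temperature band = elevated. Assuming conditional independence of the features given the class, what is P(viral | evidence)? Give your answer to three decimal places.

bacterial: 0.65 × (1−0.25) × 0.45 × (1−0.3) × 0.05 = 0.007678125
viral: 0.15 × (1−0.25) × 0.65 × (1−0.3) × 0.05 = 0.002559375
fungal: 0.2 × (1−0.15) × 0.75 × (1−0.1) × 0.7 = 0.080325
P(viral | x) = 0.002559375 / 0.0905625 ≈ 0.028

0.028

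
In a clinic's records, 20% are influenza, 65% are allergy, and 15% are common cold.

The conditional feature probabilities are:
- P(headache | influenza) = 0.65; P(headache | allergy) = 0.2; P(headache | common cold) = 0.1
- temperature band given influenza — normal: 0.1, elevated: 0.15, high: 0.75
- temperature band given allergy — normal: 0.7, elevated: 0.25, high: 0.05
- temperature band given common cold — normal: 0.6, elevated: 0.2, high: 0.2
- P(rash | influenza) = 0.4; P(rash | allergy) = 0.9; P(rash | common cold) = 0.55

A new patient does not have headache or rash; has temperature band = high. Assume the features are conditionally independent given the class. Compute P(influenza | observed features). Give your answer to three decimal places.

0.681

influenza: 0.2 × (1−0.65) × 0.75 × (1−0.4) = 0.0315
allergy: 0.65 × (1−0.2) × 0.05 × (1−0.9) = 0.0026
common cold: 0.15 × (1−0.1) × 0.2 × (1−0.55) = 0.01215
P(influenza | x) = 0.0315 / 0.04625 ≈ 0.681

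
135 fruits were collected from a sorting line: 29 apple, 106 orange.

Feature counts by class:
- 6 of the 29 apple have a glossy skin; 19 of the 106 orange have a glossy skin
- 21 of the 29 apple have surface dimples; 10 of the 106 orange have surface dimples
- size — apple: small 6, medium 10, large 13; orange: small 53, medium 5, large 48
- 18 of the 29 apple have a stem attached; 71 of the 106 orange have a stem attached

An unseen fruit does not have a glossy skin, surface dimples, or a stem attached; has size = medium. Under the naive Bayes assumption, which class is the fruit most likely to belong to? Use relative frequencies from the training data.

apple: (29/135) × (23/29) × (8/29) × (10/29) × (11/29) ≈ 0.00614728
orange: (106/135) × (87/106) × (96/106) × (5/106) × (35/106) ≈ 0.00909028
Highest score → orange.

orange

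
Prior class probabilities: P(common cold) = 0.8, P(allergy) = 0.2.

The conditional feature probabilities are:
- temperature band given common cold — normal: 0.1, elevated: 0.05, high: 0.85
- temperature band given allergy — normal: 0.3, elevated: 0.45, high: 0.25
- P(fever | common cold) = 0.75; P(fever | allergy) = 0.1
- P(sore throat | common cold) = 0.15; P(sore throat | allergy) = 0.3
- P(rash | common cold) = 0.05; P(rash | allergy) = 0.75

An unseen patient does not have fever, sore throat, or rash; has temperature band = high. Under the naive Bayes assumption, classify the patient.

common cold: 0.8 × 0.85 × (1−0.75) × (1−0.15) × (1−0.05) = 0.137275
allergy: 0.2 × 0.25 × (1−0.1) × (1−0.3) × (1−0.75) = 0.007875
Highest score → common cold.

common cold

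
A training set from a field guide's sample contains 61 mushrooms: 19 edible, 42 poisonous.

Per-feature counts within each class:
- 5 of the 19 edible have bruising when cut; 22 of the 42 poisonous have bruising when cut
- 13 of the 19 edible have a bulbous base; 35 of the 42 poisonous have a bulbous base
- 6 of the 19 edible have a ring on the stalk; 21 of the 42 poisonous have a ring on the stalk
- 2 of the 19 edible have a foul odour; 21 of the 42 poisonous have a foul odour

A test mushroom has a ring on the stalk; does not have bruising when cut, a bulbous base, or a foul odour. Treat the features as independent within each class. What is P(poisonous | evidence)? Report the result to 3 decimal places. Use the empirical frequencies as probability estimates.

0.400

edible: (19/61) × (14/19) × (6/19) × (6/19) × (17/19) ≈ 0.0204781
poisonous: (42/61) × (20/42) × (7/42) × (21/42) × (21/42) ≈ 0.0136612
P(poisonous | x) = 0.0136612 / 0.0341393 ≈ 0.400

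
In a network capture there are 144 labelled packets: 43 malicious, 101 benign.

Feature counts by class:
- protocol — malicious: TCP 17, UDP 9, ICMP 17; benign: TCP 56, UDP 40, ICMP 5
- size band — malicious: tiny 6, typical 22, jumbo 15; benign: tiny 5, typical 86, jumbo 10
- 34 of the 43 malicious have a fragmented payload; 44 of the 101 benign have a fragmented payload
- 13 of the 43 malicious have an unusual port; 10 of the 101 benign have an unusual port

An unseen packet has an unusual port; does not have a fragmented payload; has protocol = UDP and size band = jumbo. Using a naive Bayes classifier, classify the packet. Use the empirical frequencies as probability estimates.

malicious: (43/144) × (9/43) × (15/43) × (9/43) × (13/43) ≈ 0.0013796
benign: (101/144) × (40/101) × (10/101) × (57/101) × (10/101) ≈ 0.00153677
Highest score → benign.

benign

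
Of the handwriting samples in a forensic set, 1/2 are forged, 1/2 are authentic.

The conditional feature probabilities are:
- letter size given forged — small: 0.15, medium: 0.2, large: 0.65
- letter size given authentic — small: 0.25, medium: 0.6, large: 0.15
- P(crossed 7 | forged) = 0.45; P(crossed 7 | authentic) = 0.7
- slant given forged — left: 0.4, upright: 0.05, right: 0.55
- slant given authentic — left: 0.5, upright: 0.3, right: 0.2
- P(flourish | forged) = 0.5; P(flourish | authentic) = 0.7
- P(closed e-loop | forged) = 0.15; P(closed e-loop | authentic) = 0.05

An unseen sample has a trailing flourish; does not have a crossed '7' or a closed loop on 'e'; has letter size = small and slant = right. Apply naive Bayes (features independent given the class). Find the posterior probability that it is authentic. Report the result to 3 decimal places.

0.341

forged: 0.5 × 0.15 × (1−0.45) × 0.55 × 0.5 × (1−0.15) = 0.0096421875
authentic: 0.5 × 0.25 × (1−0.7) × 0.2 × 0.7 × (1−0.05) = 0.0049875
P(authentic | x) = 0.0049875 / 0.0146296875 ≈ 0.341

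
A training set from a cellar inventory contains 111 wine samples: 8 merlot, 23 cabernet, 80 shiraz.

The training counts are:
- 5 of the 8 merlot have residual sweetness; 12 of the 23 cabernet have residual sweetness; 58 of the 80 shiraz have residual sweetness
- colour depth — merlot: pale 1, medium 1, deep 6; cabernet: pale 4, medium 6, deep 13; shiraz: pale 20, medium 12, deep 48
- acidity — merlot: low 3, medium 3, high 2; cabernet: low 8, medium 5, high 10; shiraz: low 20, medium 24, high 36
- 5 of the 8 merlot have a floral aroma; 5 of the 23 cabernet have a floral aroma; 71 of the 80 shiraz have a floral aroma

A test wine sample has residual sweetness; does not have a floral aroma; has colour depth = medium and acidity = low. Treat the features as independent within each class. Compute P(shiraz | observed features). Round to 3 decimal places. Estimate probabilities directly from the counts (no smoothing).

merlot: (8/111) × (5/8) × (1/8) × (3/8) × (3/8) ≈ 0.000791807
cabernet: (23/111) × (12/23) × (6/23) × (8/23) × (18/23) ≈ 0.00767695
shiraz: (80/111) × (58/80) × (12/80) × (20/80) × (9/80) ≈ 0.00220439
P(shiraz | x) = 0.00220439 / 0.010673147 ≈ 0.207

0.207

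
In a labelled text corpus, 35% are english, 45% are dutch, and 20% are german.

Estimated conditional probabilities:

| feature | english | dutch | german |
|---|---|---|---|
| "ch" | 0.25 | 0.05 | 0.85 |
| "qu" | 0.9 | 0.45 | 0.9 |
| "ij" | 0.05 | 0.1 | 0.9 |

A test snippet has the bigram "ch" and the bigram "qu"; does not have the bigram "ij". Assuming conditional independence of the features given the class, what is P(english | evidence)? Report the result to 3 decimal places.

0.754

english: 0.35 × 0.25 × 0.9 × (1−0.05) = 0.0748125
dutch: 0.45 × 0.05 × 0.45 × (1−0.1) = 0.0091125
german: 0.2 × 0.85 × 0.9 × (1−0.9) = 0.0153
P(english | x) = 0.0748125 / 0.099225 ≈ 0.754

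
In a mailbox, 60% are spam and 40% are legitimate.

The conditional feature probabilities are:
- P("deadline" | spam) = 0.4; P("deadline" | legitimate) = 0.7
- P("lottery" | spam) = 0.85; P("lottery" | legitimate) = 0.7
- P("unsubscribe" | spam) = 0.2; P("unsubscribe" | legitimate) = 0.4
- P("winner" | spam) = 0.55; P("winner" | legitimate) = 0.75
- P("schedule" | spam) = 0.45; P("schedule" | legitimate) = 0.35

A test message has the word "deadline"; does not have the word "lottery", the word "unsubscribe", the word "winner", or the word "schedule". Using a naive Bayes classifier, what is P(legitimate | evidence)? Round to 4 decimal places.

spam: 0.6 × 0.4 × (1−0.85) × (1−0.2) × (1−0.55) × (1−0.45) = 0.007128
legitimate: 0.4 × 0.7 × (1−0.7) × (1−0.4) × (1−0.75) × (1−0.35) = 0.00819
P(legitimate | x) = 0.00819 / 0.015318 ≈ 0.5347

0.5347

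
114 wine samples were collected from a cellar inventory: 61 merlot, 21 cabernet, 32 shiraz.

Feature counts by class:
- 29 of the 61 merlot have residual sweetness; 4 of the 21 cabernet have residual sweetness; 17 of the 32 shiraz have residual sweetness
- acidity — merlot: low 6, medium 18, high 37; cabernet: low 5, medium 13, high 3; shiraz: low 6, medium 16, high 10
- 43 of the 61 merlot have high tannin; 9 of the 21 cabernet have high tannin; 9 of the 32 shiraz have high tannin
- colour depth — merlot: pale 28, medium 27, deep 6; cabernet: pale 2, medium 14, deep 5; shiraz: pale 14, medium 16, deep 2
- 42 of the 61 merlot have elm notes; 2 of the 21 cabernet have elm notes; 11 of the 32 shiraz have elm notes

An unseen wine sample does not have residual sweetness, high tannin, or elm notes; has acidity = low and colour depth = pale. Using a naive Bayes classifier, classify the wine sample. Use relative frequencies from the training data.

merlot: (61/114) × (32/61) × (6/61) × (18/61) × (28/61) × (19/61) ≈ 0.00116483
cabernet: (21/114) × (17/21) × (5/21) × (12/21) × (2/21) × (19/21) ≈ 0.00174824
shiraz: (32/114) × (15/32) × (6/32) × (23/32) × (14/32) × (21/32) ≈ 0.00509112
Highest score → shiraz.

shiraz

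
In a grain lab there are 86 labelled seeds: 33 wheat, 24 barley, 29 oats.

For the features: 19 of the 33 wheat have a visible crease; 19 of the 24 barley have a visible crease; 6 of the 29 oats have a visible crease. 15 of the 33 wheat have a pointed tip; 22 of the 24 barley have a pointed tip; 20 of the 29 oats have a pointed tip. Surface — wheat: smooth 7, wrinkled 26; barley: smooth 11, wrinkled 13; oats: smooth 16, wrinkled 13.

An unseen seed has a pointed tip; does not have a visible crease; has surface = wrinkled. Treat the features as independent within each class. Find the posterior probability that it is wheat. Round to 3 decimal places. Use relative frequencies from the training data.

wheat: (33/86) × (14/33) × (15/33) × (26/33) ≈ 0.0582997
barley: (24/86) × (5/24) × (22/24) × (13/24) ≈ 0.0288679
oats: (29/86) × (23/29) × (20/29) × (13/29) ≈ 0.0826812
P(wheat | x) = 0.0582997 / 0.1698488 ≈ 0.343

0.343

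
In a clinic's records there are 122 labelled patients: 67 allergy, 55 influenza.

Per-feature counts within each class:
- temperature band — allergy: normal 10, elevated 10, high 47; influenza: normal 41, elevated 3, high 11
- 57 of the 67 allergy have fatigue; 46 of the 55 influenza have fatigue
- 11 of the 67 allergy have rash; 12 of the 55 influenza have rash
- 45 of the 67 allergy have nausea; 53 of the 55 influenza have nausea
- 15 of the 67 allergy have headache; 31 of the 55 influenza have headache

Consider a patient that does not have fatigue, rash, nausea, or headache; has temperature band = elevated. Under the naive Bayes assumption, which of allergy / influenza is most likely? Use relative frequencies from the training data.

allergy: (67/122) × (10/67) × (10/67) × (56/67) × (22/67) × (52/67) ≈ 0.00260588
influenza: (55/122) × (3/55) × (9/55) × (43/55) × (2/55) × (24/55) ≈ 0.0000499187
Highest score → allergy.

allergy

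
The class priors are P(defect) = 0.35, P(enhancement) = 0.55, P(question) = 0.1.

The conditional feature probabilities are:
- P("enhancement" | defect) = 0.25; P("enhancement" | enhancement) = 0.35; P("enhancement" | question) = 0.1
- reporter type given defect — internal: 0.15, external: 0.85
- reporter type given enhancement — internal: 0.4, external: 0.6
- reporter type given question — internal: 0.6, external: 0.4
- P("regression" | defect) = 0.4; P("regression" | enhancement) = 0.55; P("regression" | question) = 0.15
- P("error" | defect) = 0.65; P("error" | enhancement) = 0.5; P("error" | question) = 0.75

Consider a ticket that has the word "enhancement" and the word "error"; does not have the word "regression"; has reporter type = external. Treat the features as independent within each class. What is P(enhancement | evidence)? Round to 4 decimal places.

0.4516

defect: 0.35 × 0.25 × 0.85 × (1−0.4) × 0.65 = 0.02900625
enhancement: 0.55 × 0.35 × 0.6 × (1−0.55) × 0.5 = 0.0259875
question: 0.1 × 0.1 × 0.4 × (1−0.15) × 0.75 = 0.00255
P(enhancement | x) = 0.0259875 / 0.05754375 ≈ 0.4516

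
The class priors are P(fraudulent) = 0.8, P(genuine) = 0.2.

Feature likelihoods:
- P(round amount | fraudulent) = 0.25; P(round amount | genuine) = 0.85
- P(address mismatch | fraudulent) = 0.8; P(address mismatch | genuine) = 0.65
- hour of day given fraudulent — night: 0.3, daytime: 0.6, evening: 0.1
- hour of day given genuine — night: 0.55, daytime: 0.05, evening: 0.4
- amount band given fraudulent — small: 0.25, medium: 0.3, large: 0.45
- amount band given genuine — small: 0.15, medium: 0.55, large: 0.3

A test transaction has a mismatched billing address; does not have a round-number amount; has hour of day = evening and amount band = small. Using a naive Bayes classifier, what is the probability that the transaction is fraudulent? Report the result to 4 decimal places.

0.9112

fraudulent: 0.8 × (1−0.25) × 0.8 × 0.1 × 0.25 = 0.012
genuine: 0.2 × (1−0.85) × 0.65 × 0.4 × 0.15 = 0.00117
P(fraudulent | x) = 0.012 / 0.01317 ≈ 0.9112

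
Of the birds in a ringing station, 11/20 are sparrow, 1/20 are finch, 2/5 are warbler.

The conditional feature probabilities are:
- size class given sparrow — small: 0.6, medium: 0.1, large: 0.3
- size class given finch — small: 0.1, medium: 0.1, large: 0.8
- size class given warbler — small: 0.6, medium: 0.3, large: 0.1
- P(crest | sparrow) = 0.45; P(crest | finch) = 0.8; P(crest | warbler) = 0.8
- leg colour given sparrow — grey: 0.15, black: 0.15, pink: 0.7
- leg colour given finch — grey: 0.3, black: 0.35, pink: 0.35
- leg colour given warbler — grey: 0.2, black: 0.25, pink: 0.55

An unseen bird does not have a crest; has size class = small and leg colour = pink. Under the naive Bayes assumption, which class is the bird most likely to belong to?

sparrow

sparrow: 0.55 × 0.6 × (1−0.45) × 0.7 = 0.12705
finch: 0.05 × 0.1 × (1−0.8) × 0.35 = 0.00035
warbler: 0.4 × 0.6 × (1−0.8) × 0.55 = 0.0264
Highest score → sparrow.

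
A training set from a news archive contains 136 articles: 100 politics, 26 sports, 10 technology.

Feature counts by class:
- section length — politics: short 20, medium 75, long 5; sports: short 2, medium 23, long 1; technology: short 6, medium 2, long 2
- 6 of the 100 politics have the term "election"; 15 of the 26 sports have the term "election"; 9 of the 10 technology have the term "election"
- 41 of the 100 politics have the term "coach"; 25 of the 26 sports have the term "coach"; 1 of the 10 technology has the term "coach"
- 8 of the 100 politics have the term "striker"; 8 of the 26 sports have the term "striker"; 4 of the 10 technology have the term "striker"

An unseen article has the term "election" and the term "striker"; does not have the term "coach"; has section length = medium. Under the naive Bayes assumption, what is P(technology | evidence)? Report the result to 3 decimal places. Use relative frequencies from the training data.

0.637

politics: (100/136) × (75/100) × (6/100) × (59/100) × (8/100) ≈ 0.00156176
sports: (26/136) × (23/26) × (15/26) × (1/26) × (8/26) ≈ 0.00115465
technology: (10/136) × (2/10) × (9/10) × (9/10) × (4/10) ≈ 0.00476471
P(technology | x) = 0.00476471 / 0.00748112 ≈ 0.637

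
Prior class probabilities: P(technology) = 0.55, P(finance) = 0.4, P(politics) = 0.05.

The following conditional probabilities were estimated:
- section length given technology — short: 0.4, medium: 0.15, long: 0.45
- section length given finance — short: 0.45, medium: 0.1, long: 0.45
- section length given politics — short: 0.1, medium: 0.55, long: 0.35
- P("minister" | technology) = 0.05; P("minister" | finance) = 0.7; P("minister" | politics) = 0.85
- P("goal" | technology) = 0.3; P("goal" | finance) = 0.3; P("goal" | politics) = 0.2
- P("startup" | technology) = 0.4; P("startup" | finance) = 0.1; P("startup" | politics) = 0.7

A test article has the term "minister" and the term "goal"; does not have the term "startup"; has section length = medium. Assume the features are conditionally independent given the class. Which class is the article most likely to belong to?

technology: 0.55 × 0.15 × 0.05 × 0.3 × (1−0.4) = 0.0007425
finance: 0.4 × 0.1 × 0.7 × 0.3 × (1−0.1) = 0.00756
politics: 0.05 × 0.55 × 0.85 × 0.2 × (1−0.7) = 0.0014025
Highest score → finance.

finance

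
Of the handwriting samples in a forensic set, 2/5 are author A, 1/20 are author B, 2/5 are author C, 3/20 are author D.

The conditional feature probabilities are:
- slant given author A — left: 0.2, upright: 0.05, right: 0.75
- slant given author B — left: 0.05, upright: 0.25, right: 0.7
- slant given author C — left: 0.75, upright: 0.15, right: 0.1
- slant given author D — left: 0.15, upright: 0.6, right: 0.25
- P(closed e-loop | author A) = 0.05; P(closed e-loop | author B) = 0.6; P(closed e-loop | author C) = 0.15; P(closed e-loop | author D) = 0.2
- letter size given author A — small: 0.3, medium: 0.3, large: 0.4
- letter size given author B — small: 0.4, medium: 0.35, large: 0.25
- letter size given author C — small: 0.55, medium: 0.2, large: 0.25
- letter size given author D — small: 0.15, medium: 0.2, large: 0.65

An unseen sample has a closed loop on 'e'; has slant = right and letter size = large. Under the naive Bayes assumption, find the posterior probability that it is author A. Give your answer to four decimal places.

author A: 0.4 × 0.75 × 0.05 × 0.4 = 0.006
author B: 0.05 × 0.7 × 0.6 × 0.25 = 0.00525
author C: 0.4 × 0.1 × 0.15 × 0.25 = 0.0015
author D: 0.15 × 0.25 × 0.2 × 0.65 = 0.004875
P(author A | x) = 0.006 / 0.017625 ≈ 0.3404

0.3404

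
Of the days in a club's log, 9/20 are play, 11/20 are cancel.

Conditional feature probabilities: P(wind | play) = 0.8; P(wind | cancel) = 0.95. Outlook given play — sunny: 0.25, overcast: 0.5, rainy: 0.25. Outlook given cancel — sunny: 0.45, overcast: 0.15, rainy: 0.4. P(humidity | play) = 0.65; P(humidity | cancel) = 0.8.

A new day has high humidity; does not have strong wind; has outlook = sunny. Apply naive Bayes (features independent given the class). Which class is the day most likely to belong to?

play

play: 0.45 × (1−0.8) × 0.25 × 0.65 = 0.014625
cancel: 0.55 × (1−0.95) × 0.45 × 0.8 = 0.0099
Highest score → play.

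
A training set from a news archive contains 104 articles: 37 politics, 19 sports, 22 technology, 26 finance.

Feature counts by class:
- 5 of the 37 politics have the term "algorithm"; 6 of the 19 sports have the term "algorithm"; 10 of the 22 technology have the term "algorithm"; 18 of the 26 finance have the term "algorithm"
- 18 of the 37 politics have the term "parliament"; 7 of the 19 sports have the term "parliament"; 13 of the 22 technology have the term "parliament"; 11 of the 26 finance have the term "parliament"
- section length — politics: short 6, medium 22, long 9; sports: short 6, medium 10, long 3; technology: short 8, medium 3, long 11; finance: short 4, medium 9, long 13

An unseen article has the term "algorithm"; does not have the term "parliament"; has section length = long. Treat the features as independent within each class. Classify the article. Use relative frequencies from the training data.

politics: (37/104) × (5/37) × (19/37) × (9/37) ≈ 0.00600523
sports: (19/104) × (6/19) × (12/19) × (3/19) ≈ 0.00575325
technology: (22/104) × (10/22) × (9/22) × (11/22) ≈ 0.0196678
finance: (26/104) × (18/26) × (15/26) × (13/26) ≈ 0.049926
Highest score → finance.

finance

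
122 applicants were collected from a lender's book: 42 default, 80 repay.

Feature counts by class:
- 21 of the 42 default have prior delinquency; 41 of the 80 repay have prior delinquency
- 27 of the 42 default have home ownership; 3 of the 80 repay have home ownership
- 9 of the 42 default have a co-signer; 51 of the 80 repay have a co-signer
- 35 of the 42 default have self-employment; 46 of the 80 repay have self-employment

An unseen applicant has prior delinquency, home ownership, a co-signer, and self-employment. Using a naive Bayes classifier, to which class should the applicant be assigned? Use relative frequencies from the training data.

default

default: (42/122) × (21/42) × (27/42) × (9/42) × (35/42) ≈ 0.01976
repay: (80/122) × (41/80) × (3/80) × (51/80) × (46/80) ≈ 0.00461959
Highest score → default.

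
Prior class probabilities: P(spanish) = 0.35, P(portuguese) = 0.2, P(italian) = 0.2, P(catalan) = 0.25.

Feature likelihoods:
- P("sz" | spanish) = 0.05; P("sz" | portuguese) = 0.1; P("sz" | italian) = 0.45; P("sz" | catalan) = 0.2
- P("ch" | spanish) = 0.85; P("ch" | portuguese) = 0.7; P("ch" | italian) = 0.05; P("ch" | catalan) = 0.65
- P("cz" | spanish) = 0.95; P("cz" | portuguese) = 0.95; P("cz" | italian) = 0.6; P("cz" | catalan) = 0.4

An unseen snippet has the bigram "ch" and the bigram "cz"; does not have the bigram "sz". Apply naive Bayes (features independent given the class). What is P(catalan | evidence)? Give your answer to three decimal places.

0.117

spanish: 0.35 × (1−0.05) × 0.85 × 0.95 = 0.26849375
portuguese: 0.2 × (1−0.1) × 0.7 × 0.95 = 0.1197
italian: 0.2 × (1−0.45) × 0.05 × 0.6 = 0.0033
catalan: 0.25 × (1−0.2) × 0.65 × 0.4 = 0.052
P(catalan | x) = 0.052 / 0.44349375 ≈ 0.117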